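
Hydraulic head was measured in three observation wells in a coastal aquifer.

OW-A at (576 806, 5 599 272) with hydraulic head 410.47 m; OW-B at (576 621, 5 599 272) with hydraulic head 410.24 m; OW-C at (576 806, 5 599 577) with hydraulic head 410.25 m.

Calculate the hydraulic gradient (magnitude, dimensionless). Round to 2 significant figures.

0.0014

∂h/∂x = (410.24 − 410.47) / (576621 − 576806) = +0.001243
∂h/∂y = (410.25 − 410.47) / (5599577 − 5599272) = -0.0007213
|∇h| = √(0.001243² + -0.0007213²) = 0.001437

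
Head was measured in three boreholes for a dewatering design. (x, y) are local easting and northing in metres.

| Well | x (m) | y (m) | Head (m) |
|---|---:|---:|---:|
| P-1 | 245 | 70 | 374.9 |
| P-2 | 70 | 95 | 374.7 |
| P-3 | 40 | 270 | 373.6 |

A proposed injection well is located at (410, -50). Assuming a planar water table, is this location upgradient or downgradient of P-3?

Differences from P-1: to P-2 (Δx, Δy, Δh) = (-175, 25, -0.2); to P-3 = (-205, 200, -1.3).
Solve a·Δx + b·Δy = Δh: det = (-175)·200 − (-205)·25 = -29875.
∂h/∂x = [(-0.2)·200 − (-1.3)·25] / -29875 = +0.0002510
∂h/∂y = [(-175)·(-1.3) − (-205)·(-0.2)] / -29875 = -0.006243
Head at (410, -50) = 374.9 + (+0.0002510)·(165) + (-0.006243)·(-120) = 375.69 m.
That is higher than the 373.6 m at P-3, so the point is upgradient.

upgradient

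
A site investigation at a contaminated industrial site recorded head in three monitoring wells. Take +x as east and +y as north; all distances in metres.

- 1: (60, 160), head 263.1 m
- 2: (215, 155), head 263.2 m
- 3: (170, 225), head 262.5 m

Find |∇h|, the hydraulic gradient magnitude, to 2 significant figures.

0.0098

Differences from 1: to 2 (Δx, Δy, Δh) = (155, -5, +0.1); to 3 = (110, 65, -0.6).
Determinant of the coordinate differences = 155·65 − 110·(-5) = 10625.
∂h/∂x = [(+0.1)·65 − (-0.6)·(-5)] / 10625 = +0.0003294
∂h/∂y = [155·(-0.6) − 110·(+0.1)] / 10625 = -0.009788
|∇h| = √(0.0003294² + -0.009788²) = 0.009794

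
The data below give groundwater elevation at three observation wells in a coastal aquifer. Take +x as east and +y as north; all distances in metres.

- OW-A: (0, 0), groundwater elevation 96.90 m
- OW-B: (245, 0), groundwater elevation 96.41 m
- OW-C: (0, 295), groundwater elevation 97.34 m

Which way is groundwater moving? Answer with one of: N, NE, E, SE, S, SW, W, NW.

SE

∂h/∂x = (96.41 − 96.90) / (245 − 0) = -0.002000
∂h/∂y = (97.34 − 96.90) / (295 − 0) = +0.001492
Flow = −∇h = (+0.002000 east, -0.001492 north), which points southeast.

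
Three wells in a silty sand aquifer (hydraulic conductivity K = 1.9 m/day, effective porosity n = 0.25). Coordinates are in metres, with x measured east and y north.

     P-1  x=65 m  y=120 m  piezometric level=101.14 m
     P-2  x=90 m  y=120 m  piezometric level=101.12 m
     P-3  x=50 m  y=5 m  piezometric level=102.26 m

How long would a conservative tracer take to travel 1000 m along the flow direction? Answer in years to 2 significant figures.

Taking P-1 as reference: P-2−P-1 = (25, 0, -0.02); P-3−P-1 = (-15, -115, +1.12).
Solve a·Δx + b·Δy = Δh: det = 25·(-115) − (-15)·0 = -2875.
∂h/∂x = [(-0.02)·(-115) − (+1.12)·0] / -2875 = -0.0008000
∂h/∂y = [25·(+1.12) − (-15)·(-0.02)] / -2875 = -0.009635
|∇h| = √(-0.0008000² + -0.009635²) = 0.009668
Seepage velocity v = K·i/n = 1.9 × 0.009668 / 0.25 = 0.07348 m/day.
t = 1000 / 0.07348 = 1.361e+04 days = 37.3 years.

37 years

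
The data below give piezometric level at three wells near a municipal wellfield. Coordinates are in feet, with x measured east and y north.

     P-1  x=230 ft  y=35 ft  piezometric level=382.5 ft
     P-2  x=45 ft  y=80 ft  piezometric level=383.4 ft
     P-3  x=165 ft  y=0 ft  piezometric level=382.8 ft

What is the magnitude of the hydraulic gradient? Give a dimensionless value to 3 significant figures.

0.00480

With h = a·x + b·y + c and P-1 as origin, the differences give:
  (-185)·a + 45·b = +0.9
  (-65)·a + (-35)·b = +0.3
Eliminate b (×(-35) and ×45, subtract): 9400·a = -45.00 → a = ∂h/∂x = -0.004787
Back-substitute: b = ∂h/∂y = +0.0003191.
|∇h| = √(-0.004787² + 0.0003191²) = 0.004798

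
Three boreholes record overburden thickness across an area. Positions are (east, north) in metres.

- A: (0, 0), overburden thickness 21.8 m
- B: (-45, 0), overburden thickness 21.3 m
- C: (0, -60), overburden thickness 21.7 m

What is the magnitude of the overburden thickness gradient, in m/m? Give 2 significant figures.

∂d/∂x = (21.3 − 21.8) / (-45 − 0) = +0.01111
∂d/∂y = (21.7 − 21.8) / (-60 − 0) = +0.001667
|∇f| = √(0.01111² + 0.001667²) = 0.01123 m/m

0.011 m/m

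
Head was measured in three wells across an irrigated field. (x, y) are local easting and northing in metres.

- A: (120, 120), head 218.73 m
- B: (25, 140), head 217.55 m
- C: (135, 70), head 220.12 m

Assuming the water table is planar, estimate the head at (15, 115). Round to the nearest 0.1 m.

Taking A as reference: B−A = (-95, 20, -1.18); C−A = (15, -50, +1.39).
Determinant of the coordinate differences = (-95)·(-50) − 15·20 = 4450.
∂h/∂x = [(-1.18)·(-50) − (+1.39)·20] / 4450 = +0.007011
∂h/∂y = [(-95)·(+1.39) − 15·(-1.18)] / 4450 = -0.02570
h(15, 115) = 218.73 + (+0.007011)·(-105) + (-0.02570)·(-5) = 218.73 -0.736 +0.128 = 218.122 m.

218.1 m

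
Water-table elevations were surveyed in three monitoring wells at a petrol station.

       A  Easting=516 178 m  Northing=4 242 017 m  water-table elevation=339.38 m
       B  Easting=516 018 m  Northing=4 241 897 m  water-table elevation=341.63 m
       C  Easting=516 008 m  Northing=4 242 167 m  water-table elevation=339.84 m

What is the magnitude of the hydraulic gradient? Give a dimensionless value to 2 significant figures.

0.011

With h = a·x + b·y + c and A as origin, the differences give:
  (-160)·a + (-120)·b = +2.25
  (-170)·a + 150·b = +0.46
Eliminate b (×150 and ×(-120), subtract): -44400·a = 392.700 → a = ∂h/∂x = -0.008845
Back-substitute: b = ∂h/∂y = -0.006957.
|∇h| = √(-0.008845² + -0.006957²) = 0.01125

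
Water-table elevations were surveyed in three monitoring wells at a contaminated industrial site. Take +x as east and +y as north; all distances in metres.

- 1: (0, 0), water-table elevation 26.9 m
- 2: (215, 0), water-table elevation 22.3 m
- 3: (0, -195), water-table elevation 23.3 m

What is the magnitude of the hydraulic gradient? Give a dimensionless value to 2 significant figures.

∂h/∂x = (22.3 − 26.9) / (215 − 0) = -0.02140
∂h/∂y = (23.3 − 26.9) / (-195 − 0) = +0.01846
|∇h| = √(-0.02140² + 0.01846²) = 0.02826

0.028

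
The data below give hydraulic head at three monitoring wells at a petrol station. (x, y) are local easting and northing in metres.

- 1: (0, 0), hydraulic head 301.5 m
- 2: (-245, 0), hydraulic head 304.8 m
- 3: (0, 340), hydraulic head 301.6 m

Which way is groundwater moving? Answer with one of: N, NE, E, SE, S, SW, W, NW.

∂h/∂x = (304.8 − 301.5) / (-245 − 0) = -0.01347
∂h/∂y = (301.6 − 301.5) / (340 − 0) = +0.0002941
Flow = −∇h = (+0.01347 east, -0.0002941 north), which points east.

E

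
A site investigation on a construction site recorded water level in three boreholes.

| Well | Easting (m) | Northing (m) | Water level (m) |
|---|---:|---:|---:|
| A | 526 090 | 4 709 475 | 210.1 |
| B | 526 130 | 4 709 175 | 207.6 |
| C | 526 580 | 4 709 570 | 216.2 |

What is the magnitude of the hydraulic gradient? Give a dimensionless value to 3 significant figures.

With h = a·x + b·y + c and A as origin, the differences give:
  40·a + (-300)·b = -2.5
  490·a + 95·b = +6.1
Eliminate b (×95 and ×(-300), subtract): 150800·a = 1592.50 → a = ∂h/∂x = +0.01056
Back-substitute: b = ∂h/∂y = +0.009741.
|∇h| = √(0.01056² + 0.009741²) = 0.01437

0.0144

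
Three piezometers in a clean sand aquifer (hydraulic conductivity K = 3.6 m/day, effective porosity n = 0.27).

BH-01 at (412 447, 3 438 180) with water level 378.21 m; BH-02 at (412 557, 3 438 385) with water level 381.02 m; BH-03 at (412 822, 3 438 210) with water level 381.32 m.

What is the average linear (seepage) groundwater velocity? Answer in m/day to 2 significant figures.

Taking BH-01 as reference: BH-02−BH-01 = (110, 205, +2.81); BH-03−BH-01 = (375, 30, +3.11).
Determinant of the coordinate differences = 110·30 − 375·205 = -73575.
∂h/∂x = [(+2.81)·30 − (+3.11)·205] / -73575 = +0.007520
∂h/∂y = [110·(+3.11) − 375·(+2.81)] / -73575 = +0.009672
|∇h| = √(0.007520² + 0.009672²) = 0.01225
Seepage velocity v = K·i/n = 3.6 × 0.01225 / 0.27 = 0.1633 m/day.

0.16 m/day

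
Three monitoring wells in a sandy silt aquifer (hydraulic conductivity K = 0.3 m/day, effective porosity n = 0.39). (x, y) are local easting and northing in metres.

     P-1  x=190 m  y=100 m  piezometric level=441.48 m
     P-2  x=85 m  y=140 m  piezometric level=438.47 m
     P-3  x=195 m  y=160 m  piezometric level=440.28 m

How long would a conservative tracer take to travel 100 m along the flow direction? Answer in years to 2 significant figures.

Taking P-1 as reference: P-2−P-1 = (-105, 40, -3.01); P-3−P-1 = (5, 60, -1.20).
Determinant of the coordinate differences = (-105)·60 − 5·40 = -6500.
∂h/∂x = [(-3.01)·60 − (-1.20)·40] / -6500 = +0.02040
∂h/∂y = [(-105)·(-1.20) − 5·(-3.01)] / -6500 = -0.02170
|∇h| = √(0.02040² + -0.02170²) = 0.02978
Seepage velocity v = K·i/n = 0.3 × 0.02978 / 0.39 = 0.02291 m/day.
t = 100 / 0.02291 = 4365 days = 12 years.

12 years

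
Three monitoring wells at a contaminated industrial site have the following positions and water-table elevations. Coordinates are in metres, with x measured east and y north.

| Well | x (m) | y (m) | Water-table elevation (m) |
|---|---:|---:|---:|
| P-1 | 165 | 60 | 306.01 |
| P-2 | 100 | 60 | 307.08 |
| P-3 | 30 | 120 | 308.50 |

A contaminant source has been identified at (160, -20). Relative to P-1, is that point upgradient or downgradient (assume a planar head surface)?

downgradient

With h = a·x + b·y + c and P-1 as origin, the differences give:
  (-65)·a + 0·b = +1.07
  (-135)·a + 60·b = +2.49
Eliminate b (×60 and ×0, subtract): -3900·a = 64.200 → a = ∂h/∂x = -0.01646
Back-substitute: b = ∂h/∂y = +0.004462.
Head at (160, -20) = 306.01 + (-0.01646)·(-5) + (+0.004462)·(-80) = 305.74 m.
That is lower than the 306.01 m at P-1, so the point is downgradient.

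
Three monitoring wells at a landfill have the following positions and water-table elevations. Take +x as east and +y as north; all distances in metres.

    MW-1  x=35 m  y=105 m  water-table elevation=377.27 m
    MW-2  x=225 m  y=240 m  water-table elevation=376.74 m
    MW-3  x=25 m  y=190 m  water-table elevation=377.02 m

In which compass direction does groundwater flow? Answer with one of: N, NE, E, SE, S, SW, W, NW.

N

Taking MW-1 as reference: MW-2−MW-1 = (190, 135, -0.53); MW-3−MW-1 = (-10, 85, -0.25).
Determinant of the coordinate differences = 190·85 − (-10)·135 = 17500.
∂h/∂x = [(-0.53)·85 − (-0.25)·135] / 17500 = -0.0006457
∂h/∂y = [190·(-0.25) − (-10)·(-0.53)] / 17500 = -0.003017
Flow = −∇h = (+0.0006457 east, +0.003017 north), which points north.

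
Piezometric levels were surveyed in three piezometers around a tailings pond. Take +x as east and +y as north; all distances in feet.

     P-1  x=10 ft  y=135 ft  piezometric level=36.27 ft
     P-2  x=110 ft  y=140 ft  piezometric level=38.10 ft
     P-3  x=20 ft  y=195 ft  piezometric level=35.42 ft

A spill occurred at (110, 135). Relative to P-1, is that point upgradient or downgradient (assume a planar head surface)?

upgradient

Three-point gradient (reference P-1): Δ to P-2 = (100, 5, +1.83), Δ to P-3 = (10, 60, -0.85).
∂h/∂x = +0.01917, ∂h/∂y = -0.01736 (det = 5950).
Head at (110, 135) = 36.27 + (+0.01917)·(100) + (-0.01736)·(0) = 38.19 ft.
That is higher than the 36.27 ft at P-1, so the point is upgradient.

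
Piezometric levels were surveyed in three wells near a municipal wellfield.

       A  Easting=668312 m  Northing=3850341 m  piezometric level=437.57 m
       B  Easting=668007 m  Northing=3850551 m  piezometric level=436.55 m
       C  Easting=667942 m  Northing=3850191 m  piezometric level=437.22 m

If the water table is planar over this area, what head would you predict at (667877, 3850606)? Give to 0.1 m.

436.2 m

Differences from A: to B (Δx, Δy, Δh) = (-305, 210, -1.02); to C = (-370, -150, -0.35).
Solve a·Δx + b·Δy = Δh: det = (-305)·(-150) − (-370)·210 = 123450.
∂h/∂x = [(-1.02)·(-150) − (-0.35)·210] / 123450 = +0.001835
∂h/∂y = [(-305)·(-0.35) − (-370)·(-1.02)] / 123450 = -0.002192
h(667877, 3850606) = 437.57 + (+0.001835)·(-435) + (-0.002192)·(265) = 437.57 -0.798 -0.581 = 436.191 m.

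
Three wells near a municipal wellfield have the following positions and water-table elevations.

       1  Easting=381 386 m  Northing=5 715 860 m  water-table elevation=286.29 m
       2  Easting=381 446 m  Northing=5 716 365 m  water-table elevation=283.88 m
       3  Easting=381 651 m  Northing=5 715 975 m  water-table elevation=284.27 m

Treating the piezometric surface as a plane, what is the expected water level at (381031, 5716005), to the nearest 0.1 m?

287.8 m

Taking 1 as reference: 2−1 = (60, 505, -2.41); 3−1 = (265, 115, -2.02).
Solve a·Δx + b·Δy = Δh: det = 60·115 − 265·505 = -126925.
∂h/∂x = [(-2.41)·115 − (-2.02)·505] / -126925 = -0.005853
∂h/∂y = [60·(-2.02) − 265·(-2.41)] / -126925 = -0.004077
h(381031, 5716005) = 286.29 + (-0.005853)·(-355) + (-0.004077)·(145) = 286.29 +2.078 -0.591 = 287.777 m.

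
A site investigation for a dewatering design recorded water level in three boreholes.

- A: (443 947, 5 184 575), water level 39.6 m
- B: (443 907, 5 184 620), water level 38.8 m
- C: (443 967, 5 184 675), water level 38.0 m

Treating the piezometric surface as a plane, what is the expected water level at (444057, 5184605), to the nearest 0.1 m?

With h = a·x + b·y + c and A as origin, the differences give:
  (-40)·a + 45·b = -0.8
  20·a + 100·b = -1.6
Eliminate b (×100 and ×45, subtract): -4900·a = -8.00 → a = ∂h/∂x = +0.001633
Back-substitute: b = ∂h/∂y = -0.01633.
h(444057, 5184605) = 39.6 + (+0.001633)·(110) + (-0.01633)·(30) = 39.6 +0.180 -0.490 = 39.290 m.

39.3 m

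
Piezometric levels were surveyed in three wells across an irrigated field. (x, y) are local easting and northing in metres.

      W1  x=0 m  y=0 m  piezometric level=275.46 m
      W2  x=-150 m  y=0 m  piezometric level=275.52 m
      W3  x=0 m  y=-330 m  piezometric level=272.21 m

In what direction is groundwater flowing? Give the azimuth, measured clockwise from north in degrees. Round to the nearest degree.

178°

∂h/∂x = (275.52 − 275.46) / (-150 − 0) = -0.0004000
∂h/∂y = (272.21 − 275.46) / (-330 − 0) = +0.009848
Flow direction (−∇h) has components (+0.0004000 E, -0.009848 N).
Azimuth = atan2(E, N) = atan2(+0.0004000, -0.009848) = 177.7° ≈ 178°.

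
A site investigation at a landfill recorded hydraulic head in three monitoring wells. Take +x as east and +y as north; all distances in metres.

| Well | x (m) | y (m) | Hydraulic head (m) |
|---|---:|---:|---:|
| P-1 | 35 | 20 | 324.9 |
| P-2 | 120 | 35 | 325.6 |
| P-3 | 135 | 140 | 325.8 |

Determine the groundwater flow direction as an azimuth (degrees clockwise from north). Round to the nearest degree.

Differences from P-1: to P-2 (Δx, Δy, Δh) = (85, 15, +0.7); to P-3 = (100, 120, +0.9).
Solve a·Δx + b·Δy = Δh: det = 85·120 − 100·15 = 8700.
∂h/∂x = [(+0.7)·120 − (+0.9)·15] / 8700 = +0.008103
∂h/∂y = [85·(+0.9) − 100·(+0.7)] / 8700 = +0.0007471
Flow direction (−∇h) has components (-0.008103 E, -0.0007471 N).
Azimuth = atan2(E, N) = atan2(-0.008103, -0.0007471) = 264.7° ≈ 265°.

265°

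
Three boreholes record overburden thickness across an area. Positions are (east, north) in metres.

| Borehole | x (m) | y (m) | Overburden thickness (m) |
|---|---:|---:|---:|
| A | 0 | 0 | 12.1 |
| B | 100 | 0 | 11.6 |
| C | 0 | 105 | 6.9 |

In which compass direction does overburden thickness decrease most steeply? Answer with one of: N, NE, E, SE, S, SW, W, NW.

∂d/∂x = (11.6 − 12.1) / (100 − 0) = -0.005000
∂d/∂y = (6.9 − 12.1) / (105 − 0) = -0.04952
Steepest decrease is along −∇f = (+0.005000 E, +0.04952 N) → north.

N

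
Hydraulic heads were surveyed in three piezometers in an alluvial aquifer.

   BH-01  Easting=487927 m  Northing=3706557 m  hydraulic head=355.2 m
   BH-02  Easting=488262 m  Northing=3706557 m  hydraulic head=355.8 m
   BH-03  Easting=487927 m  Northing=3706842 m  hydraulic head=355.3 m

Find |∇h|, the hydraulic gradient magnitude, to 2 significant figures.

∂h/∂x = (355.8 − 355.2) / (488262 − 487927) = +0.001791
∂h/∂y = (355.3 − 355.2) / (3706842 − 3706557) = +0.0003509
|∇h| = √(0.001791² + 0.0003509²) = 0.001825

0.0018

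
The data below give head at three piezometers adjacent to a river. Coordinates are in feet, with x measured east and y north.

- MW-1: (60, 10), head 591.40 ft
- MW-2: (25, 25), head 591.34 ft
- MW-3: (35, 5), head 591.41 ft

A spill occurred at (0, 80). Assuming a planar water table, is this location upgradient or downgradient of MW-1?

downgradient

Taking MW-1 as reference: MW-2−MW-1 = (-35, 15, -0.06); MW-3−MW-1 = (-25, -5, +0.01).
Determinant of the coordinate differences = (-35)·(-5) − (-25)·15 = 550.
∂h/∂x = [(-0.06)·(-5) − (+0.01)·15] / 550 = +0.0002727
∂h/∂y = [(-35)·(+0.01) − (-25)·(-0.06)] / 550 = -0.003364
Head at (0, 80) = 591.40 + (+0.0002727)·(-60) + (-0.003364)·(70) = 591.15 ft.
That is lower than the 591.40 ft at MW-1, so the point is downgradient.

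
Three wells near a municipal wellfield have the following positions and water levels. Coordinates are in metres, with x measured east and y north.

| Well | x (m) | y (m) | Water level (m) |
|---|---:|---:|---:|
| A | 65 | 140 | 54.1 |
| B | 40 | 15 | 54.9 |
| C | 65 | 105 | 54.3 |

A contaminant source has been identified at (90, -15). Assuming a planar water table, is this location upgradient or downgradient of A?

upgradient

With h = a·x + b·y + c and A as origin, the differences give:
  (-25)·a + (-125)·b = +0.8
  0·a + (-35)·b = +0.2
Eliminate b (×(-35) and ×(-125), subtract): 875·a = -3.00 → a = ∂h/∂x = -0.003429
Back-substitute: b = ∂h/∂y = -0.005714.
Head at (90, -15) = 54.1 + (-0.003429)·(25) + (-0.005714)·(-155) = 54.90 m.
That is higher than the 54.1 m at A, so the point is upgradient.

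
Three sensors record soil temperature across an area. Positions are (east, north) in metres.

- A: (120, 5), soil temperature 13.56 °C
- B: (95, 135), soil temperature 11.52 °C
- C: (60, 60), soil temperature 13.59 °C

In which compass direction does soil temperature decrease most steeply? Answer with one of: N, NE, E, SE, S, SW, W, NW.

Taking A as reference: B−A = (-25, 130, -2.04); C−A = (-60, 55, +0.03).
Solve a·Δx + b·Δy = ΔT: det = (-25)·55 − (-60)·130 = 6425.
∂T/∂x = [(-2.04)·55 − (+0.03)·130] / 6425 = -0.01807
∂T/∂y = [(-25)·(+0.03) − (-60)·(-2.04)] / 6425 = -0.01917
Steepest decrease is along −∇f = (+0.01807 E, +0.01917 N) → northeast.

NE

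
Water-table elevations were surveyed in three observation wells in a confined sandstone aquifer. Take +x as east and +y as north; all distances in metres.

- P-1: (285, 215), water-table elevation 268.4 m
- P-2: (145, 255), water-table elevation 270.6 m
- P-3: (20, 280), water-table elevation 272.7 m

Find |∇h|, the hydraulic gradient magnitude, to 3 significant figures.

0.0231

Three-point gradient (reference P-1): Δ to P-2 = (-140, 40, +2.2), Δ to P-3 = (-265, 65, +4.3).
∂h/∂x = -0.01933, ∂h/∂y = -0.01267 (det = 1500).
|∇h| = √(-0.01933² + -0.01267²) = 0.02311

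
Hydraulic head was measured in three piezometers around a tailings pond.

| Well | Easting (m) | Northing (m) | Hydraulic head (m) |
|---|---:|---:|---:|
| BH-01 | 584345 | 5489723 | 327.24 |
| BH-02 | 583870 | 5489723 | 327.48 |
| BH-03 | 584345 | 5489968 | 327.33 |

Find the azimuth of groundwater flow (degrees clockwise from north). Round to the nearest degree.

126°

∂h/∂x = (327.48 − 327.24) / (583870 − 584345) = -0.0005053
∂h/∂y = (327.33 − 327.24) / (5489968 − 5489723) = +0.0003673
Flow direction (−∇h) has components (+0.0005053 E, -0.0003673 N).
Azimuth = atan2(E, N) = atan2(+0.0005053, -0.0003673) = 126.0° ≈ 126°.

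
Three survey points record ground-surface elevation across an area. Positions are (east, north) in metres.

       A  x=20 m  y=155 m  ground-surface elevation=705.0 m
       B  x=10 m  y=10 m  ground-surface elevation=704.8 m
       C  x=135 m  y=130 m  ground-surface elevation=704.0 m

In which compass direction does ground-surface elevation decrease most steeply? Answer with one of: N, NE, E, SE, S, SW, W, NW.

E

With z = a·x + b·y + c and A as origin, the differences give:
  (-10)·a + (-145)·b = -0.2
  115·a + (-25)·b = -1.0
Eliminate b (×(-25) and ×(-145), subtract): 16925·a = -140.00 → a = ∂z/∂x = -0.008272
Back-substitute: b = ∂z/∂y = +0.001950.
Steepest decrease is along −∇f = (+0.008272 E, -0.001950 N) → east.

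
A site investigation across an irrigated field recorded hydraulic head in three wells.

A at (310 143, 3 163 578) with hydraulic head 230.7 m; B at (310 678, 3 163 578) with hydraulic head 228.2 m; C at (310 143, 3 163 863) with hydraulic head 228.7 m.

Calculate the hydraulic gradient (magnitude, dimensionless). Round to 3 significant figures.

∂h/∂x = (228.2 − 230.7) / (310678 − 310143) = -0.004673
∂h/∂y = (228.7 − 230.7) / (3163863 − 3163578) = -0.007018
|∇h| = √(-0.004673² + -0.007018²) = 0.008431

0.00843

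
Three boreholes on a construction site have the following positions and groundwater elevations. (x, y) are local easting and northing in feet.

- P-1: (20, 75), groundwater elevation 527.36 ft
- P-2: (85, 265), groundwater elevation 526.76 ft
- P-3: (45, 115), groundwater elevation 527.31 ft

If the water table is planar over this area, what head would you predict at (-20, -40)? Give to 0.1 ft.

527.7 ft

With h = a·x + b·y + c and P-1 as origin, the differences give:
  65·a + 190·b = -0.60
  25·a + 40·b = -0.05
Eliminate b (×40 and ×190, subtract): -2150·a = -14.500 → a = ∂h/∂x = +0.006744
Back-substitute: b = ∂h/∂y = -0.005465.
h(-20, -40) = 527.36 + (+0.006744)·(-40) + (-0.005465)·(-115) = 527.36 -0.270 +0.628 = 527.719 ft.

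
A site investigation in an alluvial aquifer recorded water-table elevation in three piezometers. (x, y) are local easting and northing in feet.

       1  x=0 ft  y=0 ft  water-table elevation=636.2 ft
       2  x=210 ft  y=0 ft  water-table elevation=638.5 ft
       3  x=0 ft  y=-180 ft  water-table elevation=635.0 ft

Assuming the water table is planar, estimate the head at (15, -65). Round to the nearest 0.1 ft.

635.9 ft

∂h/∂x = (638.5 − 636.2) / (210 − 0) = +0.01095
∂h/∂y = (635.0 − 636.2) / (-180 − 0) = +0.006667
h(15, -65) = 636.2 + (+0.01095)·(15) + (+0.006667)·(-65) = 636.2 +0.164 -0.433 = 635.931 ft.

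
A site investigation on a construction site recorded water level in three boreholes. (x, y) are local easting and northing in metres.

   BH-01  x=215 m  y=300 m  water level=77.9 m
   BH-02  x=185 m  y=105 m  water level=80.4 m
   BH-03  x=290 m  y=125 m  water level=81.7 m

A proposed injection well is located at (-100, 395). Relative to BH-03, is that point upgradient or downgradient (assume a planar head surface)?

downgradient

Three-point gradient (reference BH-01): Δ to BH-02 = (-30, -195, +2.5), Δ to BH-03 = (75, -175, +3.8).
∂h/∂x = +0.01527, ∂h/∂y = -0.01517 (det = 19875).
Head at (-100, 395) = 77.9 + (+0.01527)·(-315) + (-0.01517)·(95) = 71.65 m.
That is lower than the 81.7 m at BH-03, so the point is downgradient.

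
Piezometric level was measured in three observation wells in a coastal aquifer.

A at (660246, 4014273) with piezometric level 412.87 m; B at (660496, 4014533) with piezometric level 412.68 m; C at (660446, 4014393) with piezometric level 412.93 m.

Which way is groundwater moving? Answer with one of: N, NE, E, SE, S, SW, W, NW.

Differences from A: to B (Δx, Δy, Δh) = (250, 260, -0.19); to C = (200, 120, +0.06).
Solve a·Δx + b·Δy = Δh: det = 250·120 − 200·260 = -22000.
∂h/∂x = [(-0.19)·120 − (+0.06)·260] / -22000 = +0.001745
∂h/∂y = [250·(+0.06) − 200·(-0.19)] / -22000 = -0.002409
Flow = −∇h = (-0.001745 east, +0.002409 north), which points northwest.

NW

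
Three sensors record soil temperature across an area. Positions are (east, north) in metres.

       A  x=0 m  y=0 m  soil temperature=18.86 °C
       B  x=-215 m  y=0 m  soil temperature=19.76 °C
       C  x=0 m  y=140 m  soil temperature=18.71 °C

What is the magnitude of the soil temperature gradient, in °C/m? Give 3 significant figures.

0.00432 °C/m

∂T/∂x = (19.76 − 18.86) / (-215 − 0) = -0.004186
∂T/∂y = (18.71 − 18.86) / (140 − 0) = -0.001071
|∇f| = √(-0.004186² + -0.001071²) = 0.004321 °C/m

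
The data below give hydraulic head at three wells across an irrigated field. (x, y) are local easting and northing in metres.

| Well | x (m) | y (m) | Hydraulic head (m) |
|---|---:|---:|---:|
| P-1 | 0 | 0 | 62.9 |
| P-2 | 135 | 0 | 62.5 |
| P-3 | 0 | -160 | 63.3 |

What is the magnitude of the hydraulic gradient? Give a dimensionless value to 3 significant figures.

∂h/∂x = (62.5 − 62.9) / (135 − 0) = -0.002963
∂h/∂y = (63.3 − 62.9) / (-160 − 0) = -0.002500
|∇h| = √(-0.002963² + -0.002500²) = 0.003877

0.00388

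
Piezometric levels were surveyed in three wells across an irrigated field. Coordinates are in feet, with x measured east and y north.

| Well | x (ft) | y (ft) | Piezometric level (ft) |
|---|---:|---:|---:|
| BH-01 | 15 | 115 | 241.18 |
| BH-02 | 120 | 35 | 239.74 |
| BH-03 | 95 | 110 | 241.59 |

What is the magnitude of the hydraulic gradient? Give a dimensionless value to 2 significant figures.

0.028

Taking BH-01 as reference: BH-02−BH-01 = (105, -80, -1.44); BH-03−BH-01 = (80, -5, +0.41).
Solve a·Δx + b·Δy = Δh: det = 105·(-5) − 80·(-80) = 5875.
∂h/∂x = [(-1.44)·(-5) − (+0.41)·(-80)] / 5875 = +0.006809
∂h/∂y = [105·(+0.41) − 80·(-1.44)] / 5875 = +0.02694
|∇h| = √(0.006809² + 0.02694²) = 0.02779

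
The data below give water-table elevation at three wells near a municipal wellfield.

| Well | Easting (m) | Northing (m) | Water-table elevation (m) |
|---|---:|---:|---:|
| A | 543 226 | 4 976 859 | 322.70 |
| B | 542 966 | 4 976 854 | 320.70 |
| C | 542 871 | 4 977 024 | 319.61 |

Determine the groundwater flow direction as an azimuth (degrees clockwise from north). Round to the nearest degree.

285°

Differences from A: to B (Δx, Δy, Δh) = (-260, -5, -2.00); to C = (-355, 165, -3.09).
Solve a·Δx + b·Δy = Δh: det = (-260)·165 − (-355)·(-5) = -44675.
∂h/∂x = [(-2.00)·165 − (-3.09)·(-5)] / -44675 = +0.007733
∂h/∂y = [(-260)·(-3.09) − (-355)·(-2.00)] / -44675 = -0.002091
Flow direction (−∇h) has components (-0.007733 E, +0.002091 N).
Azimuth = atan2(E, N) = atan2(-0.007733, +0.002091) = 285.1° ≈ 285°.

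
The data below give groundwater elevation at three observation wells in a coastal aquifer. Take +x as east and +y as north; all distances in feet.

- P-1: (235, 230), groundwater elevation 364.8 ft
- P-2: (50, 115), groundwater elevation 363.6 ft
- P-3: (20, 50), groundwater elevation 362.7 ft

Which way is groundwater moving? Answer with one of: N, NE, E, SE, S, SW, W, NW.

S

Differences from P-1: to P-2 (Δx, Δy, Δh) = (-185, -115, -1.2); to P-3 = (-215, -180, -2.1).
Determinant of the coordinate differences = (-185)·(-180) − (-215)·(-115) = 8575.
∂h/∂x = [(-1.2)·(-180) − (-2.1)·(-115)] / 8575 = -0.002974
∂h/∂y = [(-185)·(-2.1) − (-215)·(-1.2)] / 8575 = +0.01522
Flow = −∇h = (+0.002974 east, -0.01522 north), which points south.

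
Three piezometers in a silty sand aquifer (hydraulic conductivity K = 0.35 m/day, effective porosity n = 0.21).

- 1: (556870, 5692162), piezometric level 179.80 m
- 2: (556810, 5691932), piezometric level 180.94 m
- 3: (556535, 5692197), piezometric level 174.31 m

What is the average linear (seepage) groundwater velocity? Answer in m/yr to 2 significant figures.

Differences from 1: to 2 (Δx, Δy, Δh) = (-60, -230, +1.14); to 3 = (-335, 35, -5.49).
Solve a·Δx + b·Δy = Δh: det = (-60)·35 − (-335)·(-230) = -79150.
∂h/∂x = [(+1.14)·35 − (-5.49)·(-230)] / -79150 = +0.01545
∂h/∂y = [(-60)·(-5.49) − (-335)·(+1.14)] / -79150 = -0.008987
|∇h| = √(0.01545² + -0.008987²) = 0.01787
Seepage velocity v = K·i/n = 0.35 × 0.01787 / 0.21 = 0.02978 m/day = 10.88 m/yr.

11 m/yr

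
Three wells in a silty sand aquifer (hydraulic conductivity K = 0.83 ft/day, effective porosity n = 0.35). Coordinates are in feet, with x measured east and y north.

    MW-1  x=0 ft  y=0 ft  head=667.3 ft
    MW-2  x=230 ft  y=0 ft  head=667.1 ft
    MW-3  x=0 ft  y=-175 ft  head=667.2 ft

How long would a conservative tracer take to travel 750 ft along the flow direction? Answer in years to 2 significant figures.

∂h/∂x = (667.1 − 667.3) / (230 − 0) = -0.0008696
∂h/∂y = (667.2 − 667.3) / (-175 − 0) = +0.0005714
|∇h| = √(-0.0008696² + 0.0005714²) = 0.001041
Seepage velocity v = K·i/n = 0.83 × 0.001041 / 0.35 = 0.002469 ft/day.
t = 750 / 0.002469 = 3.038e+05 days = 832 years.

830 years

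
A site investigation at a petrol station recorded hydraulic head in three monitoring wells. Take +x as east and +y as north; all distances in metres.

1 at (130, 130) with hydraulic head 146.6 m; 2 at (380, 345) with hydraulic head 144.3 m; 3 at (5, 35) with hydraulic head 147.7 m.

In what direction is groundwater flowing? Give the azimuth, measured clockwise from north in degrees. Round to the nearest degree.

Differences from 1: to 2 (Δx, Δy, Δh) = (250, 215, -2.3); to 3 = (-125, -95, +1.1).
Solve a·Δx + b·Δy = Δh: det = 250·(-95) − (-125)·215 = 3125.
∂h/∂x = [(-2.3)·(-95) − (+1.1)·215] / 3125 = -0.005760
∂h/∂y = [250·(+1.1) − (-125)·(-2.3)] / 3125 = -0.004000
Flow direction (−∇h) has components (+0.005760 E, +0.004000 N).
Azimuth = atan2(E, N) = atan2(+0.005760, +0.004000) = 55.2° ≈ 055°.

055°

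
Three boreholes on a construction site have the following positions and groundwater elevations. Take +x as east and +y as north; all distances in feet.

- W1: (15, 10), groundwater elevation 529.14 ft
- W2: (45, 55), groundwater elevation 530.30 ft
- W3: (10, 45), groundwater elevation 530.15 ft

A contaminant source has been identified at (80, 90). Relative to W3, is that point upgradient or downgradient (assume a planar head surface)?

Taking W1 as reference: W2−W1 = (30, 45, +1.16); W3−W1 = (-5, 35, +1.01).
Determinant of the coordinate differences = 30·35 − (-5)·45 = 1275.
∂h/∂x = [(+1.16)·35 − (+1.01)·45] / 1275 = -0.003804
∂h/∂y = [30·(+1.01) − (-5)·(+1.16)] / 1275 = +0.02831
Head at (80, 90) = 529.14 + (-0.003804)·(65) + (+0.02831)·(80) = 531.16 ft.
That is higher than the 530.15 ft at W3, so the point is upgradient.

upgradient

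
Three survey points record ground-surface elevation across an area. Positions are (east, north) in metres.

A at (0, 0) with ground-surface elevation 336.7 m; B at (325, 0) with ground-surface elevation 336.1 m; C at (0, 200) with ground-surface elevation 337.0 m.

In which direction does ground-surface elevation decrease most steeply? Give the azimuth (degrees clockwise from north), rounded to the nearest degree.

∂z/∂x = (336.1 − 336.7) / (325 − 0) = -0.001846
∂z/∂y = (337.0 − 336.7) / (200 − 0) = +0.001500
Steepest decrease is along −∇f: components (+0.001846 E, -0.001500 N).
Azimuth = atan2(+0.001846, -0.001500) = 129.1° ≈ 129°.

129°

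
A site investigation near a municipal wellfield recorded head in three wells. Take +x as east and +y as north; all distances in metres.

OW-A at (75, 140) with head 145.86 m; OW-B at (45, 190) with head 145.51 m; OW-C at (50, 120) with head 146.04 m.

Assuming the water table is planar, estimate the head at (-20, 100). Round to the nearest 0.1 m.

146.3 m

With h = a·x + b·y + c and OW-A as origin, the differences give:
  (-30)·a + 50·b = -0.35
  (-25)·a + (-20)·b = +0.18
Eliminate b (×(-20) and ×50, subtract): 1850·a = -2.000 → a = ∂h/∂x = -0.001081
Back-substitute: b = ∂h/∂y = -0.007649.
h(-20, 100) = 145.86 + (-0.001081)·(-95) + (-0.007649)·(-40) = 145.86 +0.103 +0.306 = 146.269 m.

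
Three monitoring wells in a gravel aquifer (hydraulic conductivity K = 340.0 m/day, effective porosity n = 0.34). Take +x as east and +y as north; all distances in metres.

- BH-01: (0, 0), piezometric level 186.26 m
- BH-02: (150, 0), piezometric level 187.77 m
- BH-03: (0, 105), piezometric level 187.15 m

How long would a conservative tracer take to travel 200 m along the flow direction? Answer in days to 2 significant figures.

15 days

∂h/∂x = (187.77 − 186.26) / (150 − 0) = +0.01007
∂h/∂y = (187.15 − 186.26) / (105 − 0) = +0.008476
|∇h| = √(0.01007² + 0.008476²) = 0.01316
Seepage velocity v = K·i/n = 340.0 × 0.01316 / 0.34 = 13.16 m/day.
t = 200 / 13.16 = 15.2 days.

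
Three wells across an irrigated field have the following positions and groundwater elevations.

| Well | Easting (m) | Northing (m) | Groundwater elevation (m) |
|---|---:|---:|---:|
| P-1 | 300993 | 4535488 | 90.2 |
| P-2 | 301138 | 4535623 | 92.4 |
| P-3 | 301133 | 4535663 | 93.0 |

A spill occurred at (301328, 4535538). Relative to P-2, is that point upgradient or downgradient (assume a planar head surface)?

Taking P-1 as reference: P-2−P-1 = (145, 135, +2.2); P-3−P-1 = (140, 175, +2.8).
Solve a·Δx + b·Δy = Δh: det = 145·175 − 140·135 = 6475.
∂h/∂x = [(+2.2)·175 − (+2.8)·135] / 6475 = +0.001081
∂h/∂y = [145·(+2.8) − 140·(+2.2)] / 6475 = +0.01514
Head at (301328, 4535538) = 90.2 + (+0.001081)·(335) + (+0.01514)·(50) = 91.32 m.
That is lower than the 92.4 m at P-2, so the point is downgradient.

downgradient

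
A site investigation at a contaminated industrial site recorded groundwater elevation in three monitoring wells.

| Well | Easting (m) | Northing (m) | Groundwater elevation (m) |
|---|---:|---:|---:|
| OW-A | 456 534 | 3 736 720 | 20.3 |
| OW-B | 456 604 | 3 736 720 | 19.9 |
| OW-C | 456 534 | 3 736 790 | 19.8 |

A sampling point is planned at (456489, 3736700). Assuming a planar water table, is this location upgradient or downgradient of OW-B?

upgradient

∂h/∂x = (19.9 − 20.3) / (456604 − 456534) = -0.005714
∂h/∂y = (19.8 − 20.3) / (3736790 − 3736720) = -0.007143
Head at (456489, 3736700) = 20.3 + (-0.005714)·(-45) + (-0.007143)·(-20) = 20.70 m.
That is higher than the 19.9 m at OW-B, so the point is upgradient.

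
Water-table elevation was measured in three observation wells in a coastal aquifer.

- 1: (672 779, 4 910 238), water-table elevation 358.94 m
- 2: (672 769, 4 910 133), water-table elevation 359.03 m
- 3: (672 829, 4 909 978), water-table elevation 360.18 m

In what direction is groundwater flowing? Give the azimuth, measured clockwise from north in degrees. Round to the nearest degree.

279°

Taking 1 as reference: 2−1 = (-10, -105, +0.09); 3−1 = (50, -260, +1.24).
Determinant of the coordinate differences = (-10)·(-260) − 50·(-105) = 7850.
∂h/∂x = [(+0.09)·(-260) − (+1.24)·(-105)] / 7850 = +0.01361
∂h/∂y = [(-10)·(+1.24) − 50·(+0.09)] / 7850 = -0.002153
Flow direction (−∇h) has components (-0.01361 E, +0.002153 N).
Azimuth = atan2(E, N) = atan2(-0.01361, +0.002153) = 279.0° ≈ 279°.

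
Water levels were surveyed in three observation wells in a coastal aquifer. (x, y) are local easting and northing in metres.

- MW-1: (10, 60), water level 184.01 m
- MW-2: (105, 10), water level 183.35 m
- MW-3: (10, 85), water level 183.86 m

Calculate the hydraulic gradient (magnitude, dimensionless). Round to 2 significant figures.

With h = a·x + b·y + c and MW-1 as origin, the differences give:
  95·a + (-50)·b = -0.66
  0·a + 25·b = -0.15
Eliminate b (×25 and ×(-50), subtract): 2375·a = -24.000 → a = ∂h/∂x = -0.01011
Back-substitute: b = ∂h/∂y = -0.006000.
|∇h| = √(-0.01011² + -0.006000²) = 0.01176

0.012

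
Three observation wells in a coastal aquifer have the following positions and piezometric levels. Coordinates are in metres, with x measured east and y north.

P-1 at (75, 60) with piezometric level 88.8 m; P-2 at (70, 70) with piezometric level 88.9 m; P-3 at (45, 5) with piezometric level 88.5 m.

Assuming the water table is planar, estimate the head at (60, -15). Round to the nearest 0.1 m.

88.3 m

With h = a·x + b·y + c and P-1 as origin, the differences give:
  (-5)·a + 10·b = +0.1
  (-30)·a + (-55)·b = -0.3
Eliminate b (×(-55) and ×10, subtract): 575·a = -2.50 → a = ∂h/∂x = -0.004348
Back-substitute: b = ∂h/∂y = +0.007826.
h(60, -15) = 88.8 + (-0.004348)·(-15) + (+0.007826)·(-75) = 88.8 +0.065 -0.587 = 88.278 m.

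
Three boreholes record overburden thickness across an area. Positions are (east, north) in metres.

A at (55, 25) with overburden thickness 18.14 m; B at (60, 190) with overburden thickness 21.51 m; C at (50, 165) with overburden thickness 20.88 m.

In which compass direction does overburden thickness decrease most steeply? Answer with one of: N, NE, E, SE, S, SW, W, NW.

Taking A as reference: B−A = (5, 165, +3.37); C−A = (-5, 140, +2.74).
Determinant of the coordinate differences = 5·140 − (-5)·165 = 1525.
∂d/∂x = [(+3.37)·140 − (+2.74)·165] / 1525 = +0.01292
∂d/∂y = [5·(+2.74) − (-5)·(+3.37)] / 1525 = +0.02003
Steepest decrease is along −∇f = (-0.01292 E, -0.02003 N) → southwest.

SW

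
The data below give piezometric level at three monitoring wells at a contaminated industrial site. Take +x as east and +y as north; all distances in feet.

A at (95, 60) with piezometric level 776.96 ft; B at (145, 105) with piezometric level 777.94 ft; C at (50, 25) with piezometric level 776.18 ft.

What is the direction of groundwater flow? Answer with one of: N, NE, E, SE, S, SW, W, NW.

With h = a·x + b·y + c and A as origin, the differences give:
  50·a + 45·b = +0.98
  (-45)·a + (-35)·b = -0.78
Eliminate b (×(-35) and ×45, subtract): 275·a = 0.800 → a = ∂h/∂x = +0.002909
Back-substitute: b = ∂h/∂y = +0.01855.
Flow = −∇h = (-0.002909 east, -0.01855 north), which points south.

S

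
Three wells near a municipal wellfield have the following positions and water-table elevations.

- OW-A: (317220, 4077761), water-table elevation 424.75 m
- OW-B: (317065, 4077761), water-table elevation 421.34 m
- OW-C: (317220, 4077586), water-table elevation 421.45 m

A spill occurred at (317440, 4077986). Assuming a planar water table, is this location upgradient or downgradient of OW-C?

upgradient

∂h/∂x = (421.34 − 424.75) / (317065 − 317220) = +0.02200
∂h/∂y = (421.45 − 424.75) / (4077586 − 4077761) = +0.01886
Head at (317440, 4077986) = 424.75 + (+0.02200)·(220) + (+0.01886)·(225) = 433.83 m.
That is higher than the 421.45 m at OW-C, so the point is upgradient.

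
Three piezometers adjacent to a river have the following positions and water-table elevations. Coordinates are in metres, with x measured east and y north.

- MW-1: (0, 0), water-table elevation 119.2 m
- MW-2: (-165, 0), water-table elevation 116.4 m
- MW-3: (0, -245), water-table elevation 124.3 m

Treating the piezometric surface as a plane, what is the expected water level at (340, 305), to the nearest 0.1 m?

∂h/∂x = (116.4 − 119.2) / (-165 − 0) = +0.01697
∂h/∂y = (124.3 − 119.2) / (-245 − 0) = -0.02082
h(340, 305) = 119.2 + (+0.01697)·(340) + (-0.02082)·(305) = 119.2 +5.770 -6.349 = 118.621 m.

118.6 m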